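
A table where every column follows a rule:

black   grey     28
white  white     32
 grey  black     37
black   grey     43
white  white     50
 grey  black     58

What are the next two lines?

black  grey  67; white  white  77

For the first shade, repeats black → white → grey: black, white, grey, black, white, grey → black → white.
Second shade: repeats grey → white → black, so grey, white, black, grey, white, black → grey → white.
Third component: differences are 4, 5, 6, … (increasing by 1 each time); 28, 32, 37, 43, 50, 58 → 67 → 77.
Putting the parts together: black  grey  67 and then white  white  77.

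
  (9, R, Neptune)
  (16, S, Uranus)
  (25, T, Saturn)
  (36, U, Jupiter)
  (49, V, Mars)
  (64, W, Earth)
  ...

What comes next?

First coordinate: 9, 16, 25, 36, 49, 64 → 81 (perfect squares: 3², 4², 5², …).
Letter: letters move forward 1 place in the alphabet; R, S, T, U, V, W → X.
For the planet, runs backward through the planets Mercury→Neptune: Neptune, Uranus, Saturn, Jupiter, Mars, Earth → Venus.
Combining the parts gives (81, X, Venus).

(81, X, Venus)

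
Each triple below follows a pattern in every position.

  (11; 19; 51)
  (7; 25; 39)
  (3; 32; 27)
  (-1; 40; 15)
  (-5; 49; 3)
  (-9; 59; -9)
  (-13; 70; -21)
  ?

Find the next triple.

First entry: −4 each step, so 11, 7, 3, -1, -5, -9, -13 → -17.
Second entry goes 19, 25, 32, 40, 49, 59, 70 → 82 (differences are 6, 7, 8, … (increasing by 1 each time)).
Third entry: −12 each step, so 51, 39, 27, 15, 3, -9, -21 → -33.
Putting it together: (-17; 82; -33).

(-17; 82; -33)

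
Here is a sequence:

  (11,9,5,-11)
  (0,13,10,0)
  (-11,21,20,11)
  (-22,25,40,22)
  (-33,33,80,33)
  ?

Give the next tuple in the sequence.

For the first slot, −11 each step: 11, 0, -11, -22, -33 → -44.
For the second slot, alternating steps +4, +8, +4, +8, …: 9, 13, 21, 25, 33 → 37.
For the third slot, ×2 each step: 5, 10, 20, 40, 80 → 160.
Fourth slot: always the negative of the first slot, so -11, 0, 11, 22, 33 → 44.
Combining the parts gives (-44,37,160,44).

(-44,37,160,44)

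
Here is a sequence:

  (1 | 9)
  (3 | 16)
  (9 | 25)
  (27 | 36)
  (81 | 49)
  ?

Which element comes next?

(243 | 64)

For the first component, ×3 each step: 1, 3, 9, 27, 81 → 243.
Second component goes 9, 16, 25, 36, 49 → 64 (perfect squares: 3², 4², 5², …).
Putting it together: (243 | 64).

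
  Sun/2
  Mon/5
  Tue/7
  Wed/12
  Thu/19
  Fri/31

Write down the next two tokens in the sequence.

Sat/50 then Sun/81

Day: runs through the weekdays Mon→Sun; Sun, Mon, Tue, Wed, Thu, Fri → Sat → Sun.
Second component: each term is the sum of the two before it, so 2, 5, 7, 12, 19, 31 → 50 → 81.
So the next two tokens are Sat/50 and Sun/81.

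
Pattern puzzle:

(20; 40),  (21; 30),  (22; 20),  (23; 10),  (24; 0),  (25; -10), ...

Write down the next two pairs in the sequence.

(26; -20), (27; -30)

First slot: +1 each step; 20, 21, 22, 23, 24, 25 → 26 → 27.
Second slot — −10 each step: 40, 30, 20, 10, 0, -10 → -20 → -30.
Putting the parts together: (26; -20) and then (27; -30).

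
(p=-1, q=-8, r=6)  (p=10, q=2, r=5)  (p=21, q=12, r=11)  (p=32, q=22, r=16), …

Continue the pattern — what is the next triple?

P: -1, 10, 21, 32 → 43 (+11 each step).
Q — +10 each step: -8, 2, 12, 22 → 32.
R goes 6, 5, 11, 16 → 27 (each term is the sum of the two before it).
Combining the parts gives (p=43, q=32, r=27).

(p=43, q=32, r=27)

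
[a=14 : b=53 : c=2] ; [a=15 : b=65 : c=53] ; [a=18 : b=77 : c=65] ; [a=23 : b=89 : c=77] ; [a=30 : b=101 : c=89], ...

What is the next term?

[a=39 : b=113 : c=101]

For the a, differences are 1, 3, 5, … (increasing by 2 each time): 14, 15, 18, 23, 30 → 39.
For the b, +12 each step: 53, 65, 77, 89, 101 → 113.
C — always the previous value of the b: 2, 53, 65, 77, 89 → 101.
Combining the parts gives [a=39 : b=113 : c=101].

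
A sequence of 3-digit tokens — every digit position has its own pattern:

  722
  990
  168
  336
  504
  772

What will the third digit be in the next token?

Third digit goes 2, 0, 8, 6, 4, 2 → 0 (−2 each step, mod 10).

0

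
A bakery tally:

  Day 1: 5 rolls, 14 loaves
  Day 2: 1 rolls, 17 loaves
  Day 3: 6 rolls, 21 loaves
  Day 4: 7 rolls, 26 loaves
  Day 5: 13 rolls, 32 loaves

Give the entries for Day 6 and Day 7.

Rolls — each term is the sum of the two before it: 5, 1, 6, 7, 13 → 20 → 33.
Loaves goes 14, 17, 21, 26, 32 → 39 → 47 (differences are 3, 4, 5, … (increasing by 1 each time)).
Putting the parts together: 20 rolls, 39 loaves and then 33 rolls, 47 loaves.

20 rolls, 39 loaves; 33 rolls, 47 loaves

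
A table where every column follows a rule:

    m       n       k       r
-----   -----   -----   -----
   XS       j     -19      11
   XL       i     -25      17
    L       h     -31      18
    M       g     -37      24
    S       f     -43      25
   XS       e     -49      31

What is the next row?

XL  d  -55  32

Column m: repeats XS → XL → L → M → S; XS, XL, L, M, S, XS → XL.
Column n: letters move back 1 place in the alphabet, so j, i, h, g, f, e → d.
For the column k, −6 each step: -19, -25, -31, -37, -43, -49 → -55.
Column r — alternating steps +6, +1, +6, +1, …: 11, 17, 18, 24, 25, 31 → 32.
So the next row is XL  d  -55  32.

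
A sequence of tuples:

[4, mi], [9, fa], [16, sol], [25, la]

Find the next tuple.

[36, ti]

First value: perfect squares: 2², 3², 4², …; 4, 9, 16, 25 → 36.
Note: runs through the solfège scale do→ti, so mi, fa, sol, la → ti.
So the next tuple is [36, ti].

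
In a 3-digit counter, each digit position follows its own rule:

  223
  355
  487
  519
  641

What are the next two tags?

First digit: +1 each step, mod 10; 2, 3, 4, 5, 6 → 7 → 8.
Second digit: +3 each step, mod 10; 2, 5, 8, 1, 4 → 7 → 0.
Third digit goes 3, 5, 7, 9, 1 → 3 → 5 (+2 each step, mod 10).
Putting the parts together: 773 and then 805.

773, 805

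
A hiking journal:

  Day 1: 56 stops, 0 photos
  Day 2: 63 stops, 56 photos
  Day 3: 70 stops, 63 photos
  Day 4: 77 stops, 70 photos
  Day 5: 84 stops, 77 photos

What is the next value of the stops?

Stops: +7 each step; 56, 63, 70, 77, 84 → 91.
Photos goes 0, 56, 63, 70, 77 → 84 (always the previous value of the stops).

91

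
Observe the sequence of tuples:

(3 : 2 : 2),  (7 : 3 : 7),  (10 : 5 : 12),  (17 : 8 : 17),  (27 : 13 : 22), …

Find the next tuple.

First part: 3, 7, 10, 17, 27 → 44 (each term is the sum of the two before it).
Second part: each term is the sum of the two before it, so 2, 3, 5, 8, 13 → 21.
Third part: 2, 7, 12, 17, 22 → 27 (+5 each step).
Putting it together: (44 : 21 : 27).

(44 : 21 : 27)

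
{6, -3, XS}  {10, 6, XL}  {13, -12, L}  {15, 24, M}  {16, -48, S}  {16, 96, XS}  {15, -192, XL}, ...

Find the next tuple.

{13, 384, L}

For the first entry, differences are 4, 3, 2, … (decreasing by 1 each time): 6, 10, 13, 15, 16, 16, 15 → 13.
Second entry: -3, 6, -12, 24, -48, 96, -192 → 384 (×(-2) each step).
Size: repeats XS → XL → L → M → S; XS, XL, L, M, S, XS, XL → L.
Combining the parts gives {13, 384, L}.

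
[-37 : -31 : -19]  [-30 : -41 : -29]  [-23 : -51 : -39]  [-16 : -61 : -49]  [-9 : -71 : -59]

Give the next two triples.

[-2 : -81 : -69], [5 : -91 : -79]

For the first entry, +7 each step: -37, -30, -23, -16, -9 → -2 → 5.
Second entry: −10 each step; -31, -41, -51, -61, -71 → -81 → -91.
Third entry: always 12 more than the second entry, so -19, -29, -39, -49, -59 → -69 → -79.
Putting the parts together: [-2 : -81 : -69] and then [5 : -91 : -79].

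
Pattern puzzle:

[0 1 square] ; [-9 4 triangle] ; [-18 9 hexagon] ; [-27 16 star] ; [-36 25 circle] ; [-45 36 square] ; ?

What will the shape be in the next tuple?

triangle

Shape: repeats square → triangle → hexagon → star → circle; square, triangle, hexagon, star, circle, square → triangle.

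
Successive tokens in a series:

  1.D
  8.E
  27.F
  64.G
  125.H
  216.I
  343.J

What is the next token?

First component goes 1, 8, 27, 64, 125, 216, 343 → 512 (perfect cubes: 1³, 2³, 3³, …).
Letter goes D, E, F, G, H, I, J → K (letters move forward 1 place in the alphabet).
Combining the parts gives 512.K.

512.K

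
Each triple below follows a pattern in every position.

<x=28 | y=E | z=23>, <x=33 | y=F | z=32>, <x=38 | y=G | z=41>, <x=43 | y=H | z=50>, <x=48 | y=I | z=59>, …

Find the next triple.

<x=53 | y=J | z=68>

X: +5 each step; 28, 33, 38, 43, 48 → 53.
Y: letters move forward 1 place in the alphabet, so E, F, G, H, I → J.
Z: +9 each step, so 23, 32, 41, 50, 59 → 68.
So the next triple is <x=53 | y=J | z=68>.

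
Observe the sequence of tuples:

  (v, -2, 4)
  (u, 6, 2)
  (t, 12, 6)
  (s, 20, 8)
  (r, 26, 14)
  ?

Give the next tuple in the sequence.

(q, 34, 22)

Letter: letters move back 1 place in the alphabet; v, u, t, s, r → q.
For the second part, alternating steps +8, +6, +8, +6, …: -2, 6, 12, 20, 26 → 34.
Third part — each term is the sum of the two before it: 4, 2, 6, 8, 14 → 22.
So the next tuple is (q, 34, 22).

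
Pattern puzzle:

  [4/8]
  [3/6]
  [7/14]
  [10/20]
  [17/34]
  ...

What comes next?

First entry: 4, 3, 7, 10, 17 → 27 (each term is the sum of the two before it).
For the second entry, always 2 × the first entry: 8, 6, 14, 20, 34 → 54.
So the next pair is [27/54].

[27/54]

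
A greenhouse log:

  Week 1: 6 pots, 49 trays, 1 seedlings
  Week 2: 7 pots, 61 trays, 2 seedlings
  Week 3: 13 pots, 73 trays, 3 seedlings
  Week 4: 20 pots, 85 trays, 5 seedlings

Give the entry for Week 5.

Pots: each term is the sum of the two before it, so 6, 7, 13, 20 → 33.
Trays — +12 each step: 49, 61, 73, 85 → 97.
Seedlings: each term is the sum of the two before it, so 1, 2, 3, 5 → 8.
So the next line is 33 pots, 97 trays, 8 seedlings.

33 pots, 97 trays, 8 seedlings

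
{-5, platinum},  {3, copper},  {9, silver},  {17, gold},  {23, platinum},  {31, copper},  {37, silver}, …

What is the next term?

{45, gold}

For the first entry, alternating steps +8, +6, +8, +6, …: -5, 3, 9, 17, 23, 31, 37 → 45.
Metal: repeats platinum → copper → silver → gold, so platinum, copper, silver, gold, platinum, copper, silver → gold.
Putting it together: {45, gold}.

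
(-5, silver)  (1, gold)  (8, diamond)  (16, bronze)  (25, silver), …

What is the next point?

(35, gold)

First value: -5, 1, 8, 16, 25 → 35 (differences are 6, 7, 8, … (increasing by 1 each time)).
Rank: silver, gold, diamond, bronze, silver → gold (repeats silver → gold → diamond → bronze).
So the next point is (35, gold).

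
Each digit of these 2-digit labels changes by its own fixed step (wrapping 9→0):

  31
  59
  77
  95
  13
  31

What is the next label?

59

First digit — +2 each step, mod 10: 3, 5, 7, 9, 1, 3 → 5.
Second digit: −2 each step, mod 10; 1, 9, 7, 5, 3, 1 → 9.
So the next label is 59.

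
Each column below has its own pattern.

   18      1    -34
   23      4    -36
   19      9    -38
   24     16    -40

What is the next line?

First component: alternating steps +5, −4, +5, −4, …, so 18, 23, 19, 24 → 20.
Second component goes 1, 4, 9, 16 → 25 (perfect squares: 1², 2², 3², …).
Third component — −2 each step: -34, -36, -38, -40 → -42.
Combining the parts gives 20  25  -42.

20  25  -42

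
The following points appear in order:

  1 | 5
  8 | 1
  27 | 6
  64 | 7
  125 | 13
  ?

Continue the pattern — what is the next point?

216 | 20

First entry — perfect cubes: 1³, 2³, 3³, …: 1, 8, 27, 64, 125 → 216.
Second entry: 5, 1, 6, 7, 13 → 20 (each term is the sum of the two before it).
Putting it together: 216 | 20.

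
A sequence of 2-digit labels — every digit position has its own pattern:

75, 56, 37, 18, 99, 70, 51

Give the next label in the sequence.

First digit: −2 each step, mod 10; 7, 5, 3, 1, 9, 7, 5 → 3.
Second digit: 5, 6, 7, 8, 9, 0, 1 → 2 (+1 each step, mod 10).
Combining the parts gives 32.

32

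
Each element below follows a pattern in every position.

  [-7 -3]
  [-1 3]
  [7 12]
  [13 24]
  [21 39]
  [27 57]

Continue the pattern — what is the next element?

[35 78]

For the first part, alternating steps +6, +8, +6, +8, …: -7, -1, 7, 13, 21, 27 → 35.
Second part: differences are 6, 9, 12, … (increasing by 3 each time); -3, 3, 12, 24, 39, 57 → 78.
Putting it together: [35 78].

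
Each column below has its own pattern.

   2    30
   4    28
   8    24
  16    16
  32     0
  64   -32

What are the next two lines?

First component goes 2, 4, 8, 16, 32, 64 → 128 → 256 (×2 each step).
Second component goes 30, 28, 24, 16, 0, -32 → -96 → -224 (together with the first component always sums to 32).
So the next two lines are 128  -96 and 256  -224.

128  -96; 256  -224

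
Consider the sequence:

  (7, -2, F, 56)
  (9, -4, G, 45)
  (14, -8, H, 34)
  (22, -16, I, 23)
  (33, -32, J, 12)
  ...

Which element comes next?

First coordinate goes 7, 9, 14, 22, 33 → 47 (differences are 2, 5, 8, … (increasing by 3 each time)).
Second coordinate: -2, -4, -8, -16, -32 → -64 (×2 each step).
For the letter, letters move forward 1 place in the alphabet: F, G, H, I, J → K.
Fourth coordinate — −11 each step: 56, 45, 34, 23, 12 → 1.
Combining the parts gives (47, -64, K, 1).

(47, -64, K, 1)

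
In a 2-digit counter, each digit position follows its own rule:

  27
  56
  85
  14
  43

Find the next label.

72

First digit — +3 each step, mod 10: 2, 5, 8, 1, 4 → 7.
Second digit: 7, 6, 5, 4, 3 → 2 (−1 each step, mod 10).
Putting it together: 72.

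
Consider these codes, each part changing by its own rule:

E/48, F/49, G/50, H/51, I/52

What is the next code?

Letter: E, F, G, H, I → J (letters move forward 1 place in the alphabet).
Second component: +1 each step, so 48, 49, 50, 51, 52 → 53.
Combining the parts gives J/53.

J/53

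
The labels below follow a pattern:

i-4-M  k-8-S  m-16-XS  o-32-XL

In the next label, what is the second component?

64

Letter goes i, k, m, o → q (letters move forward 2 places in the alphabet).
Second component: ×2 each step; 4, 8, 16, 32 → 64.
Size: runs backward through clothing sizes XS→XL, so M, S, XS, XL → L.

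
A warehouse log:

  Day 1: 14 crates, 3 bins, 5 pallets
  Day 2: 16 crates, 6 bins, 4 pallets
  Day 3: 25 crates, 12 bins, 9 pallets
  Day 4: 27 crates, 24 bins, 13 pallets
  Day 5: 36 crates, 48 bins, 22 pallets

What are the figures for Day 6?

38 crates, 96 bins, 35 pallets

For the crates, alternating steps +2, +9, +2, +9, …: 14, 16, 25, 27, 36 → 38.
Bins — ×2 each step: 3, 6, 12, 24, 48 → 96.
Pallets — each term is the sum of the two before it: 5, 4, 9, 13, 22 → 35.
Putting it together: 38 crates, 96 bins, 35 pallets.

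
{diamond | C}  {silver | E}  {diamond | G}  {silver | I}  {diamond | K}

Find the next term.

Rank: alternates diamond ↔ silver, so diamond, silver, diamond, silver, diamond → silver.
For the letter, letters move forward 2 places in the alphabet: C, E, G, I, K → M.
Putting it together: {silver | M}.

{silver | M}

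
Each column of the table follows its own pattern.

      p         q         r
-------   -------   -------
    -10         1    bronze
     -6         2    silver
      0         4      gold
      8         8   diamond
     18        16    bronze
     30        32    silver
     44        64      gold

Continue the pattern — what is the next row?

For the column p, differences are 4, 6, 8, … (increasing by 2 each time): -10, -6, 0, 8, 18, 30, 44 → 60.
Column q: 1, 2, 4, 8, 16, 32, 64 → 128 (×2 each step).
Column r: repeats bronze → silver → gold → diamond; bronze, silver, gold, diamond, bronze, silver, gold → diamond.
So the next row is 60  128  diamond.

60  128  diamond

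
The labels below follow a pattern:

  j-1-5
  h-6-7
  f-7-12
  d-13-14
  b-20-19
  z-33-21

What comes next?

Letter: letters move back 2 places in the alphabet, wrapping A→Z, so j, h, f, d, b, z → x.
Second component — each term is the sum of the two before it: 1, 6, 7, 13, 20, 33 → 53.
Third component: alternating steps +2, +5, +2, +5, …; 5, 7, 12, 14, 19, 21 → 26.
So the next label is x-53-26.

x-53-26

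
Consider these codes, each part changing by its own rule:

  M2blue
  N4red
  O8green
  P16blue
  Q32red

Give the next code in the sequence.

R64green

For the letter, letters move forward 1 place in the alphabet: M, N, O, P, Q → R.
Second component: ×2 each step, so 2, 4, 8, 16, 32 → 64.
Colour: repeats blue → red → green, so blue, red, green, blue, red → green.
So the next code is R64green.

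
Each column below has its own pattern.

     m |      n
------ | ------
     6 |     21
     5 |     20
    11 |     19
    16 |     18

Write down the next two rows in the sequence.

For the column m, each term is the sum of the two before it: 6, 5, 11, 16 → 27 → 43.
Column n: 21, 20, 19, 18 → 17 → 16 (−1 each step).
So the next two rows are 27  17 and 43  16.

27  17; 43  16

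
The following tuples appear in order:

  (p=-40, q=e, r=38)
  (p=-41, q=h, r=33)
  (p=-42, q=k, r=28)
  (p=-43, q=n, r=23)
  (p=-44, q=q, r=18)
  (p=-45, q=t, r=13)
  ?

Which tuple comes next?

(p=-46, q=w, r=8)

P — −1 each step: -40, -41, -42, -43, -44, -45 → -46.
For the q, letters move forward 3 places in the alphabet: e, h, k, n, q, t → w.
R: −5 each step, so 38, 33, 28, 23, 18, 13 → 8.
Putting it together: (p=-46, q=w, r=8).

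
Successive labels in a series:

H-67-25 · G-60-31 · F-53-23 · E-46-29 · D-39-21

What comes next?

C-32-27

For the letter, letters move back 1 place in the alphabet: H, G, F, E, D → C.
Second component: −7 each step; 67, 60, 53, 46, 39 → 32.
Third component: 25, 31, 23, 29, 21 → 27 (alternating steps +6, −8, +6, −8, …).
Putting it together: C-32-27.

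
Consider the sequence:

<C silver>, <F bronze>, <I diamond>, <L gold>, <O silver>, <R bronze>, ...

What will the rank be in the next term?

diamond

Rank: silver, bronze, diamond, gold, silver, bronze → diamond (repeats silver → bronze → diamond → gold).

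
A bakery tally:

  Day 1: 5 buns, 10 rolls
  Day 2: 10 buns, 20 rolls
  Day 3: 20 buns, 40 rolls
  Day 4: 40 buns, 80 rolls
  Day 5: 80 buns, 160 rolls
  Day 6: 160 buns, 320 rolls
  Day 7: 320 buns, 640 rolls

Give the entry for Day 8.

640 buns, 1280 rolls

Buns: ×2 each step; 5, 10, 20, 40, 80, 160, 320 → 640.
Rolls — always 2 × the buns: 10, 20, 40, 80, 160, 320, 640 → 1280.
So the next record is 640 buns, 1280 rolls.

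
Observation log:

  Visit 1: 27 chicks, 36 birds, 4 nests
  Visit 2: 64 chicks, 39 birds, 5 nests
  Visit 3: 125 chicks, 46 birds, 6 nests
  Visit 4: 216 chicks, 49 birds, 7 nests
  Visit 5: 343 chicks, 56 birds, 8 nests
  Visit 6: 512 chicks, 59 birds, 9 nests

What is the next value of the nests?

10

Nests — +1 each step: 4, 5, 6, 7, 8, 9 → 10.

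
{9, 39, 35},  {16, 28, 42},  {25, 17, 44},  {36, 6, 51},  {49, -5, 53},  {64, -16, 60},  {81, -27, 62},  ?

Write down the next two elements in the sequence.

First part: perfect squares: 3², 4², 5², …; 9, 16, 25, 36, 49, 64, 81 → 100 → 121.
Second part: −11 each step, so 39, 28, 17, 6, -5, -16, -27 → -38 → -49.
Third part: 35, 42, 44, 51, 53, 60, 62 → 69 → 71 (alternating steps +7, +2, +7, +2, …).
Putting the parts together: {100, -38, 69} and then {121, -49, 71}.

{100, -38, 69}, {121, -49, 71}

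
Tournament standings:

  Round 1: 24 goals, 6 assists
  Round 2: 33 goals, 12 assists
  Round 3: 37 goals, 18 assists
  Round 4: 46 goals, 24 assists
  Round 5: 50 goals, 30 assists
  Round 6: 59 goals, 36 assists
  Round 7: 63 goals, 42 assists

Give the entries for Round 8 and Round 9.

72 goals, 48 assists; 76 goals, 54 assists

Goals: 24, 33, 37, 46, 50, 59, 63 → 72 → 76 (alternating steps +9, +4, +9, +4, …).
Assists: +6 each step, so 6, 12, 18, 24, 30, 36, 42 → 48 → 54.
Putting the parts together: 72 goals, 48 assists and then 76 goals, 54 assists.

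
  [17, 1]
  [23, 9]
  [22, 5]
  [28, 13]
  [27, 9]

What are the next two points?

For the first value, alternating steps +6, −1, +6, −1, …: 17, 23, 22, 28, 27 → 33 → 32.
Second value: 1, 9, 5, 13, 9 → 17 → 13 (alternating steps +8, −4, +8, −4, …).
So the next two points are [33, 17] and [32, 13].

[33, 17], [32, 13]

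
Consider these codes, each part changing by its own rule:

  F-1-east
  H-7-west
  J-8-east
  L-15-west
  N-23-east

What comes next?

Letter — letters move forward 2 places in the alphabet: F, H, J, L, N → P.
Second component — each term is the sum of the two before it: 1, 7, 8, 15, 23 → 38.
Direction goes east, west, east, west, east → west (alternates east ↔ west).
Putting it together: P-38-west.

P-38-west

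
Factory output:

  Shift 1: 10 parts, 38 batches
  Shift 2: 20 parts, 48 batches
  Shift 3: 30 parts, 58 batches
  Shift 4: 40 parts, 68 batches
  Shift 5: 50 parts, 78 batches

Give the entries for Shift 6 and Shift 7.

Parts goes 10, 20, 30, 40, 50 → 60 → 70 (+10 each step).
Batches — +10 each step: 38, 48, 58, 68, 78 → 88 → 98.
So the next two records are 60 parts, 88 batches and 70 parts, 98 batches.

60 parts, 88 batches; 70 parts, 98 batches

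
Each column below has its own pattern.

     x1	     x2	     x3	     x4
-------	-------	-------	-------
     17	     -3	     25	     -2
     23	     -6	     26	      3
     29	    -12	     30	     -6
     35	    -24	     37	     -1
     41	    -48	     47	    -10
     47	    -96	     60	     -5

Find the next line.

Column x1: +6 each step; 17, 23, 29, 35, 41, 47 → 53.
Column x2 — ×2 each step: -3, -6, -12, -24, -48, -96 → -192.
Column x3 — differences are 1, 4, 7, … (increasing by 3 each time): 25, 26, 30, 37, 47, 60 → 76.
Column x4 — alternating steps +5, −9, +5, −9, …: -2, 3, -6, -1, -10, -5 → -14.
So the next line is 53  -192  76  -14.

53  -192  76  -14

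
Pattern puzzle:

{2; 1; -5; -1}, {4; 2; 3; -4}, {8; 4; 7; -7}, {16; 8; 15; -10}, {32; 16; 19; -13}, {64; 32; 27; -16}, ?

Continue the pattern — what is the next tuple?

{128; 64; 31; -19}

First slot: ×2 each step; 2, 4, 8, 16, 32, 64 → 128.
Second slot: 1, 2, 4, 8, 16, 32 → 64 (×2 each step).
Third slot: -5, 3, 7, 15, 19, 27 → 31 (alternating steps +8, +4, +8, +4, …).
Fourth slot: −3 each step, so -1, -4, -7, -10, -13, -16 → -19.
Putting it together: {128; 64; 31; -19}.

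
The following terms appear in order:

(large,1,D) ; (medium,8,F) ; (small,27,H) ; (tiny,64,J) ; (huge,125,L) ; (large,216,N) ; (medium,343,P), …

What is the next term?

(small,512,R)

Size: repeats large → medium → small → tiny → huge; large, medium, small, tiny, huge, large, medium → small.
Second component goes 1, 8, 27, 64, 125, 216, 343 → 512 (perfect cubes: 1³, 2³, 3³, …).
Letter goes D, F, H, J, L, N, P → R (letters move forward 2 places in the alphabet).
Combining the parts gives (small,512,R).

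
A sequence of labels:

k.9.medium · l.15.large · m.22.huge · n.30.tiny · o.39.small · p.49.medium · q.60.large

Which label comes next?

r.72.huge

Letter: k, l, m, n, o, p, q → r (letters move forward 1 place in the alphabet).
Second component goes 9, 15, 22, 30, 39, 49, 60 → 72 (differences are 6, 7, 8, … (increasing by 1 each time)).
Size goes medium, large, huge, tiny, small, medium, large → huge (repeats medium → large → huge → tiny → small).
Combining the parts gives r.72.huge.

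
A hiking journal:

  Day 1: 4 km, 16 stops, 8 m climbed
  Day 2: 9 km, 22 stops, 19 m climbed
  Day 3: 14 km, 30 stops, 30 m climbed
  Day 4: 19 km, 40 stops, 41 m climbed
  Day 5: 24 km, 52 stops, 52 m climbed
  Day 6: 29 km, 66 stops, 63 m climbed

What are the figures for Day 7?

Km: 4, 9, 14, 19, 24, 29 → 34 (+5 each step).
Stops — differences are 6, 8, 10, … (increasing by 2 each time): 16, 22, 30, 40, 52, 66 → 82.
For the m climbed, +11 each step: 8, 19, 30, 41, 52, 63 → 74.
Putting it together: 34 km, 82 stops, 74 m climbed.

34 km, 82 stops, 74 m climbed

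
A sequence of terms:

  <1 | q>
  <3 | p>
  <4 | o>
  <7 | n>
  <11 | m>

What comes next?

<18 | l>

First component: each term is the sum of the two before it; 1, 3, 4, 7, 11 → 18.
Letter — letters move back 1 place in the alphabet: q, p, o, n, m → l.
So the next term is <18 | l>.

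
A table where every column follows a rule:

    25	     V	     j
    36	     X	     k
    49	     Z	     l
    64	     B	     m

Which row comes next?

For the first component, perfect squares: 5², 6², 7², …: 25, 36, 49, 64 → 81.
First letter goes V, X, Z, B → D (letters move forward 2 places in the alphabet, wrapping Z→A).
Second letter: letters move forward 1 place in the alphabet; j, k, l, m → n.
Putting it together: 81  D  n.

81  D  n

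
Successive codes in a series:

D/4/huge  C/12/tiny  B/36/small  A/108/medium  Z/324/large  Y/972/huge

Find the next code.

Letter: letters move back 1 place in the alphabet, wrapping A→Z; D, C, B, A, Z, Y → X.
Second component: ×3 each step; 4, 12, 36, 108, 324, 972 → 2916.
For the size, repeats huge → tiny → small → medium → large: huge, tiny, small, medium, large, huge → tiny.
So the next code is X/2916/tiny.

X/2916/tiny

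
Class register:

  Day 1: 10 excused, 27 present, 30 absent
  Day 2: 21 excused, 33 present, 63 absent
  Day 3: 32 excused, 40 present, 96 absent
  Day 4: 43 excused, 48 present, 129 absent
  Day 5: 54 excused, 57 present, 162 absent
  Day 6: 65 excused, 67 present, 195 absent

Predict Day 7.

76 excused, 78 present, 228 absent

Excused: +11 each step, so 10, 21, 32, 43, 54, 65 → 76.
Present: differences are 6, 7, 8, … (increasing by 1 each time); 27, 33, 40, 48, 57, 67 → 78.
For the absent, always 3 × the excused: 30, 63, 96, 129, 162, 195 → 228.
So the next line is 76 excused, 78 present, 228 absent.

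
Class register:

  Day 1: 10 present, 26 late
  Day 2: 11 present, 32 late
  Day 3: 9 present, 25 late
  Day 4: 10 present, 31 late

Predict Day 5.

Present goes 10, 11, 9, 10 → 8 (alternating steps +1, −2, +1, −2, …).
For the late, alternating steps +6, −7, +6, −7, …: 26, 32, 25, 31 → 24.
Combining the parts gives 8 present, 24 late.

8 present, 24 late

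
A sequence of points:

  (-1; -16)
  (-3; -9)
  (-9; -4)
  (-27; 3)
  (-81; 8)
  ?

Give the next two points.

(-243; 15), (-729; 20)

First value: ×3 each step, so -1, -3, -9, -27, -81 → -243 → -729.
Second value: -16, -9, -4, 3, 8 → 15 → 20 (alternating steps +7, +5, +7, +5, …).
Putting the parts together: (-243; 15) and then (-729; 20).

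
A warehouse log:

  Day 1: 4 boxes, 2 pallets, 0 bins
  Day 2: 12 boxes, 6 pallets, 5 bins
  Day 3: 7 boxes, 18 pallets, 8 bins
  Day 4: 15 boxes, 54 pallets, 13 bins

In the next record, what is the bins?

16

Bins — alternating steps +5, +3, +5, +3, …: 0, 5, 8, 13 → 16.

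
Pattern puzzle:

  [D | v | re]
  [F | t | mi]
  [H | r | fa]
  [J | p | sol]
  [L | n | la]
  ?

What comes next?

[N | l | ti]

First letter goes D, F, H, J, L → N (letters move forward 2 places in the alphabet).
Second letter goes v, t, r, p, n → l (letters move back 2 places in the alphabet).
Note goes re, mi, fa, sol, la → ti (runs through the solfège scale do→ti).
So the next term is [N | l | ti].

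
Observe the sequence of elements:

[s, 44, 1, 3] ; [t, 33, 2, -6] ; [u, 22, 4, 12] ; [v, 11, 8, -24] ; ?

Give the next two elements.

[w, 0, 16, 48], [x, -11, 32, -96]

Letter: letters move forward 1 place in the alphabet, so s, t, u, v → w → x.
For the second value, −11 each step: 44, 33, 22, 11 → 0 → -11.
For the third value, ×2 each step: 1, 2, 4, 8 → 16 → 32.
For the fourth value, ×(-2) each step: 3, -6, 12, -24 → 48 → -96.
So the next two elements are [w, 0, 16, 48] and [x, -11, 32, -96].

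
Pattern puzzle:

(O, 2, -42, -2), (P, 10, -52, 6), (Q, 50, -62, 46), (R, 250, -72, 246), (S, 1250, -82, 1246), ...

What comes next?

(T, 6250, -92, 6246)

Letter: letters move forward 1 place in the alphabet, so O, P, Q, R, S → T.
Second component — ×5 each step: 2, 10, 50, 250, 1250 → 6250.
Third component: −10 each step; -42, -52, -62, -72, -82 → -92.
Fourth component: always 4 less than the second component, so -2, 6, 46, 246, 1246 → 6246.
So the next tuple is (T, 6250, -92, 6246).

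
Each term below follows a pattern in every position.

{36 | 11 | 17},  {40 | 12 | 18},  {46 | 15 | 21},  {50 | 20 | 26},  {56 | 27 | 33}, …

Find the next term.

{60 | 36 | 42}

For the first component, alternating steps +4, +6, +4, +6, …: 36, 40, 46, 50, 56 → 60.
Second component: 11, 12, 15, 20, 27 → 36 (differences are 1, 3, 5, … (increasing by 2 each time)).
Third component: always 6 more than the second component; 17, 18, 21, 26, 33 → 42.
Putting it together: {60 | 36 | 42}.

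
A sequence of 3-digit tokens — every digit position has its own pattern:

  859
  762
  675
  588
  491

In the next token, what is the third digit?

Third digit — +3 each step, mod 10: 9, 2, 5, 8, 1 → 4.

4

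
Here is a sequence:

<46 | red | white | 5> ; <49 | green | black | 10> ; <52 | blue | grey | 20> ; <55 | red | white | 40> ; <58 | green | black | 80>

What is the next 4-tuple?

First component — +3 each step: 46, 49, 52, 55, 58 → 61.
Colour goes red, green, blue, red, green → blue (repeats red → green → blue).
Shade — repeats white → black → grey: white, black, grey, white, black → grey.
Fourth component: ×2 each step; 5, 10, 20, 40, 80 → 160.
Combining the parts gives <61 | blue | grey | 160>.

<61 | blue | grey | 160>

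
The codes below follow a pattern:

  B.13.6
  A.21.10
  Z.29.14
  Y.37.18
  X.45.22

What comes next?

Letter: B, A, Z, Y, X → W (letters move back 1 place in the alphabet, wrapping A→Z).
Second component: +8 each step; 13, 21, 29, 37, 45 → 53.
For the third component, +4 each step: 6, 10, 14, 18, 22 → 26.
Putting it together: W.53.26.

W.53.26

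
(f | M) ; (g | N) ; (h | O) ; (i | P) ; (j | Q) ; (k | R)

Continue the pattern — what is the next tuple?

(l | S)

First letter: letters move forward 1 place in the alphabet, so f, g, h, i, j, k → l.
Second letter goes M, N, O, P, Q, R → S (letters move forward 1 place in the alphabet).
Putting it together: (l | S).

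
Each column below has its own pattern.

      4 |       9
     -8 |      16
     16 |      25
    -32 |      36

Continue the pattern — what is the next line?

First component goes 4, -8, 16, -32 → 64 (×(-2) each step).
Second component — perfect squares: 3², 4², 5², …: 9, 16, 25, 36 → 49.
Combining the parts gives 64  49.

64  49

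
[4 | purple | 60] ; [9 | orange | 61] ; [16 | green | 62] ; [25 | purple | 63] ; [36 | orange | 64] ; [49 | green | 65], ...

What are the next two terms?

[64 | purple | 66], [81 | orange | 67]

For the first coordinate, perfect squares: 2², 3², 4², …: 4, 9, 16, 25, 36, 49 → 64 → 81.
For the colour, repeats purple → orange → green: purple, orange, green, purple, orange, green → purple → orange.
Third coordinate — +1 each step: 60, 61, 62, 63, 64, 65 → 66 → 67.
Putting the parts together: [64 | purple | 66] and then [81 | orange | 67].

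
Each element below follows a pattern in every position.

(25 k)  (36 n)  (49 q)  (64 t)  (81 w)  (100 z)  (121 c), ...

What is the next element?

(144 f)

First slot — perfect squares: 5², 6², 7², …: 25, 36, 49, 64, 81, 100, 121 → 144.
For the letter, letters move forward 3 places in the alphabet, wrapping Z→A: k, n, q, t, w, z, c → f.
Combining the parts gives (144 f).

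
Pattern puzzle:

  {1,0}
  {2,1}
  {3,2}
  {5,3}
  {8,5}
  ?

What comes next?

{13,8}

First slot: each term is the sum of the two before it; 1, 2, 3, 5, 8 → 13.
Second slot: always the previous value of the first slot; 0, 1, 2, 3, 5 → 8.
Putting it together: {13,8}.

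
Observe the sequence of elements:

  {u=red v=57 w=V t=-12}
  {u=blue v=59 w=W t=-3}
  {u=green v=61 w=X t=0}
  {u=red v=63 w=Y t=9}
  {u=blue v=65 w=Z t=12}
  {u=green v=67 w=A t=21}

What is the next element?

For the u, repeats red → blue → green: red, blue, green, red, blue, green → red.
V: +2 each step; 57, 59, 61, 63, 65, 67 → 69.
W — letters move forward 1 place in the alphabet, wrapping Z→A: V, W, X, Y, Z, A → B.
T: -12, -3, 0, 9, 12, 21 → 24 (alternating steps +9, +3, +9, +3, …).
Combining the parts gives {u=red v=69 w=B t=24}.

{u=red v=69 w=B t=24}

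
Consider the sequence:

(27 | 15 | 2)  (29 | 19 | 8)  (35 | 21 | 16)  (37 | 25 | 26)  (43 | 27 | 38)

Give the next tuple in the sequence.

(45 | 31 | 52)

First value: 27, 29, 35, 37, 43 → 45 (alternating steps +2, +6, +2, +6, …).
Second value — alternating steps +4, +2, +4, +2, …: 15, 19, 21, 25, 27 → 31.
Third value: 2, 8, 16, 26, 38 → 52 (differences are 6, 8, 10, … (increasing by 2 each time)).
Putting it together: (45 | 31 | 52).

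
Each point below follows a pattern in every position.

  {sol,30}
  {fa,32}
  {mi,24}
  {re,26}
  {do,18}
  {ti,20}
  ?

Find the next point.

Note: sol, fa, mi, re, do, ti → la (runs backward through the solfège scale do→ti).
Second entry goes 30, 32, 24, 26, 18, 20 → 12 (alternating steps +2, −8, +2, −8, …).
So the next point is {la,12}.

{la,12}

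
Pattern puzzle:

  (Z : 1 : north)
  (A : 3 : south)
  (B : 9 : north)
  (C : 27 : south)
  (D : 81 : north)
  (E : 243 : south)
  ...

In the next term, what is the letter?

F

For the letter, letters move forward 1 place in the alphabet, wrapping Z→A: Z, A, B, C, D, E → F.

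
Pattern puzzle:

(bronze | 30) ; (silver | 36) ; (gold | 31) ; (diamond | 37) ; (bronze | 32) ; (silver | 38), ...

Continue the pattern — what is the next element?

(gold | 33)

For the rank, repeats bronze → silver → gold → diamond: bronze, silver, gold, diamond, bronze, silver → gold.
Second slot goes 30, 36, 31, 37, 32, 38 → 33 (alternating steps +6, −5, +6, −5, …).
Putting it together: (gold | 33).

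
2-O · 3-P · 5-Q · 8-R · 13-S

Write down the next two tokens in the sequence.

For the first component, each term is the sum of the two before it: 2, 3, 5, 8, 13 → 21 → 34.
For the letter, letters move forward 1 place in the alphabet: O, P, Q, R, S → T → U.
Putting the parts together: 21-T and then 34-U.

21-T, 34-U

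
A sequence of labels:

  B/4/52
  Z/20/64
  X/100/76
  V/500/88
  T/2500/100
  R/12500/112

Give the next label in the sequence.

P/62500/124

Letter: letters move back 2 places in the alphabet, wrapping A→Z; B, Z, X, V, T, R → P.
Second component goes 4, 20, 100, 500, 2500, 12500 → 62500 (×5 each step).
Third component: +12 each step; 52, 64, 76, 88, 100, 112 → 124.
Putting it together: P/62500/124.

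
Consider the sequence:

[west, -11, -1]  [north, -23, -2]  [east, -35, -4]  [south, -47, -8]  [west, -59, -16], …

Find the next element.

Direction: repeats west → north → east → south, so west, north, east, south, west → north.
For the second component, −12 each step: -11, -23, -35, -47, -59 → -71.
For the third component, ×2 each step: -1, -2, -4, -8, -16 → -32.
Combining the parts gives [north, -71, -32].

[north, -71, -32]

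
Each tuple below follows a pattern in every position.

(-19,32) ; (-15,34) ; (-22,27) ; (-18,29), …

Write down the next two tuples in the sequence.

First part: -19, -15, -22, -18 → -25 → -21 (alternating steps +4, −7, +4, −7, …).
Second part: alternating steps +2, −7, +2, −7, …, so 32, 34, 27, 29 → 22 → 24.
Putting the parts together: (-25,22) and then (-21,24).

(-25,22), (-21,24)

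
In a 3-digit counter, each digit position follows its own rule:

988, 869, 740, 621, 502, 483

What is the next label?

First digit: 9, 8, 7, 6, 5, 4 → 3 (−1 each step, mod 10).
Second digit: −2 each step, mod 10, so 8, 6, 4, 2, 0, 8 → 6.
Third digit: +1 each step, mod 10; 8, 9, 0, 1, 2, 3 → 4.
Combining the parts gives 364.

364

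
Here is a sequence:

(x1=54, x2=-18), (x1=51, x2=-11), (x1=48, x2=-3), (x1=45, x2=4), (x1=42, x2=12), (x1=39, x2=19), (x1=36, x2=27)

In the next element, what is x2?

34

X2 goes -18, -11, -3, 4, 12, 19, 27 → 34 (alternating steps +7, +8, +7, +8, …).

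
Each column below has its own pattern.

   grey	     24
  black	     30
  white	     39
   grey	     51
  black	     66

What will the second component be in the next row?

Shade — repeats grey → black → white: grey, black, white, grey, black → white.
Second component goes 24, 30, 39, 51, 66 → 84 (differences are 6, 9, 12, … (increasing by 3 each time)).

84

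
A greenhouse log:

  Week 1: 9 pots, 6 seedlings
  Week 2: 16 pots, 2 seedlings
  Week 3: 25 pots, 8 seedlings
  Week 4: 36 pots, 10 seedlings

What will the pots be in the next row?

49

Pots: perfect squares: 3², 4², 5², …, so 9, 16, 25, 36 → 49.
Seedlings goes 6, 2, 8, 10 → 18 (each term is the sum of the two before it).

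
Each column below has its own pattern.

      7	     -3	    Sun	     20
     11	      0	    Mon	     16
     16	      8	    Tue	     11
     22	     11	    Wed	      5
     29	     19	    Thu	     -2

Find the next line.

First component: differences are 4, 5, 6, … (increasing by 1 each time); 7, 11, 16, 22, 29 → 37.
For the second component, alternating steps +3, +8, +3, +8, …: -3, 0, 8, 11, 19 → 22.
For the day, runs through the weekdays Mon→Sun: Sun, Mon, Tue, Wed, Thu → Fri.
Fourth component: together with the first component always sums to 27, so 20, 16, 11, 5, -2 → -10.
So the next line is 37  22  Fri  -10.

37  22  Fri  -10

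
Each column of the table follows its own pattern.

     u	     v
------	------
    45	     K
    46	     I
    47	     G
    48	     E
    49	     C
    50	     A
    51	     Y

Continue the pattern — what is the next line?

Column u: +1 each step, so 45, 46, 47, 48, 49, 50, 51 → 52.
For the column v, letters move back 2 places in the alphabet, wrapping A→Z: K, I, G, E, C, A, Y → W.
So the next line is 52  W.

52  W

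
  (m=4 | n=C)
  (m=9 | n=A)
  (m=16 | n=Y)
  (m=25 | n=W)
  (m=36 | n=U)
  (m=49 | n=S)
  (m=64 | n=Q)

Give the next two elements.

(m=81 | n=O), (m=100 | n=M)

M — perfect squares: 2², 3², 4², …: 4, 9, 16, 25, 36, 49, 64 → 81 → 100.
N goes C, A, Y, W, U, S, Q → O → M (letters move back 2 places in the alphabet, wrapping A→Z).
So the next two elements are (m=81 | n=O) and (m=100 | n=M).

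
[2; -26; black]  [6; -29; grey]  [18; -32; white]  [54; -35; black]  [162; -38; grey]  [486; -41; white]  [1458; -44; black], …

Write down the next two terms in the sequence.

[4374; -47; grey], [13122; -50; white]

First value: 2, 6, 18, 54, 162, 486, 1458 → 4374 → 13122 (×3 each step).
For the second value, −3 each step: -26, -29, -32, -35, -38, -41, -44 → -47 → -50.
Shade: repeats black → grey → white; black, grey, white, black, grey, white, black → grey → white.
Putting the parts together: [4374; -47; grey] and then [13122; -50; white].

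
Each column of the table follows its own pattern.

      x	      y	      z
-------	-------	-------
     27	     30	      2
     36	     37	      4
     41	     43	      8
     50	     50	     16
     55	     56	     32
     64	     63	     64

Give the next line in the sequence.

69  69  128

Column x: alternating steps +9, +5, +9, +5, …; 27, 36, 41, 50, 55, 64 → 69.
For the column y, alternating steps +7, +6, +7, +6, …: 30, 37, 43, 50, 56, 63 → 69.
Column z goes 2, 4, 8, 16, 32, 64 → 128 (×2 each step).
Putting it together: 69  69  128.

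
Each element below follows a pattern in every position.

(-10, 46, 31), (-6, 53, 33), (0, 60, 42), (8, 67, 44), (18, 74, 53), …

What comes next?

(30, 81, 55)

First coordinate: differences are 4, 6, 8, … (increasing by 2 each time), so -10, -6, 0, 8, 18 → 30.
Second coordinate: +7 each step, so 46, 53, 60, 67, 74 → 81.
Third coordinate: alternating steps +2, +9, +2, +9, …; 31, 33, 42, 44, 53 → 55.
Combining the parts gives (30, 81, 55).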